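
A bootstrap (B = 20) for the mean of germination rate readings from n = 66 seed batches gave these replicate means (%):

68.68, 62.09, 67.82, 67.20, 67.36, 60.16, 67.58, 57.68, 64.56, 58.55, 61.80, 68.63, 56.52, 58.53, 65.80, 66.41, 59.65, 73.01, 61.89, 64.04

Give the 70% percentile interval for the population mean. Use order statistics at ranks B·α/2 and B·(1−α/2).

(58.53, 67.82)

Sorted replicates: 56.52, 57.68, 58.53, 58.55, 59.65, 60.16, 61.80, 61.89, 62.09, 64.04, 64.56, 65.80, 66.41, 67.20, 67.36, 67.58, 67.82, 68.63, 68.68, 73.01
α = 0.30; lower rank = 20 × 0.150 = 3; upper rank = 20 × 0.850 = 17.
The 3rd smallest replicate is 58.53; the 17th is 67.82.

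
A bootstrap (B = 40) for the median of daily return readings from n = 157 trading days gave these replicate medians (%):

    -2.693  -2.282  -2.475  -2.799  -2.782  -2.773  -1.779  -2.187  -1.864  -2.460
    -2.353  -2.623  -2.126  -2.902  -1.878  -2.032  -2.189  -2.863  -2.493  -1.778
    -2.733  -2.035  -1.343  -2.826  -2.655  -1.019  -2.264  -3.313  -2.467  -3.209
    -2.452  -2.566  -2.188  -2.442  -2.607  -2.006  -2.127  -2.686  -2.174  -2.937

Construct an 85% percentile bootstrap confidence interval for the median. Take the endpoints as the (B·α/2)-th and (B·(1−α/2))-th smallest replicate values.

Sorted replicates: -3.313, -3.209, -2.937, -2.902, -2.863, -2.826, -2.799, -2.782, -2.773, -2.733, -2.693, -2.686, -2.655, -2.623, -2.607, -2.566, -2.493, -2.475, -2.467, -2.460, -2.452, -2.442, -2.353, -2.282, -2.264, -2.189, -2.188, -2.187, -2.174, -2.127, -2.126, -2.035, -2.032, -2.006, -1.878, -1.864, -1.779, -1.778, -1.343, -1.019
α = 0.15; lower rank = 40 × 0.075 = 3; upper rank = 40 × 0.925 = 37.
The 3rd smallest replicate is -2.937; the 37th is -1.779.

(-2.937, -1.779)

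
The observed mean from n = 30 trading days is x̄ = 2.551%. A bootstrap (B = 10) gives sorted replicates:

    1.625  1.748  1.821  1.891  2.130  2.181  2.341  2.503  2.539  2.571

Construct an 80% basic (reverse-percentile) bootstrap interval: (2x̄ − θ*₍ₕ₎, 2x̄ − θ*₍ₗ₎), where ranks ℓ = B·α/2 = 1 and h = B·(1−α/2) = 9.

(2.563, 3.477)

Percentile endpoints at ranks 1 and 9: θ*₍1₎ = 1.625, θ*₍9₎ = 2.539.
Basic interval reflects these around x̄:
  lower = 2 × 2.551 − 2.539 = 2.563
  upper = 2 × 2.551 − 1.625 = 3.477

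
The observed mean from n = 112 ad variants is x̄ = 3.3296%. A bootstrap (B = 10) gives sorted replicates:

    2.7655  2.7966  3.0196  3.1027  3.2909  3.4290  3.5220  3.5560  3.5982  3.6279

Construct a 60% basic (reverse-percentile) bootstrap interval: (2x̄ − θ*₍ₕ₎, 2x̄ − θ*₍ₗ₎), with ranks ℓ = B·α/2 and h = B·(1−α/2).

(3.1032, 3.8626)

Percentile endpoints at ranks 2 and 8: θ*₍2₎ = 2.7966, θ*₍8₎ = 3.5560.
Basic interval reflects these around x̄:
  lower = 2 × 3.3296 − 3.5560 = 3.1032
  upper = 2 × 3.3296 − 2.7966 = 3.8626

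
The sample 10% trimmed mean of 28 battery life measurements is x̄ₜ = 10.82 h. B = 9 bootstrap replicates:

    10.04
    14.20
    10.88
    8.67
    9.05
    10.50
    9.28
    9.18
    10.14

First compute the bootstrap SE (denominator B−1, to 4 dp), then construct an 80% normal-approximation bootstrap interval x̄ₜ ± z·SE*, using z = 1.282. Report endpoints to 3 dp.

Mean of replicates = 10.2156; sum of squared deviations = 22.1296; SE* = √(22.1296/8) = 1.6632
Margin = 1.282 × 1.6632 = 2.1322
Interval: 10.82 ± 2.1322

(8.688, 12.952)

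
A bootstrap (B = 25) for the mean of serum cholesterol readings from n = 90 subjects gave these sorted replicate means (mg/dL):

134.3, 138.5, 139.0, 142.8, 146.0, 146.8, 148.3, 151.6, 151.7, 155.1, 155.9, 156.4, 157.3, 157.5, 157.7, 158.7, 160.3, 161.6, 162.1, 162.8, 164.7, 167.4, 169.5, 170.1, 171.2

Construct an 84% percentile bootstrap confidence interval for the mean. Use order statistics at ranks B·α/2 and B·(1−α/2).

α = 0.16; lower rank = 25 × 0.080 = 2; upper rank = 25 × 0.920 = 23.
The 2nd smallest replicate is 138.5; the 23rd is 169.5.

(138.5, 169.5)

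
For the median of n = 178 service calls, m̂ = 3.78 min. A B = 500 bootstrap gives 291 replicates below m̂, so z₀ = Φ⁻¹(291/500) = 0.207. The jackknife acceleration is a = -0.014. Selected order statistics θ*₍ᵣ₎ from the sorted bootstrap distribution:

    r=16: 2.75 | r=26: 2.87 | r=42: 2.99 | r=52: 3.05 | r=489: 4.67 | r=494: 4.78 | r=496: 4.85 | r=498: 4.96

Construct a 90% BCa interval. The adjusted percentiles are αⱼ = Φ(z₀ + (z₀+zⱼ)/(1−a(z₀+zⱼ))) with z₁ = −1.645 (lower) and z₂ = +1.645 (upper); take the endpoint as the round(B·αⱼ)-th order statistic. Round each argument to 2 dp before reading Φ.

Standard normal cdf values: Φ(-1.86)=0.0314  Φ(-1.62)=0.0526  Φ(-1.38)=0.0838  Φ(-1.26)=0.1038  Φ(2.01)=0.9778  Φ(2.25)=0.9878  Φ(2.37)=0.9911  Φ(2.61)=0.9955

Lower: z₀ + z₁ = 0.207 + (-1.645) = -1.438; 1 − a(z₀+z₁) = 1 − (-0.014)(-1.438) = 0.9799; argument = 0.207 + (-1.438)/0.9799 = -1.2605 → -1.26.
α₁ = Φ(-1.26) = 0.1038; rank = round(500 × 0.1038) = 52; θ*₍52₎ = 3.05.
Upper: z₀ + z₂ = 1.852; 1 − a(z₀+z₂) = 1.0259; argument = 2.0122 → 2.01; α₂ = 0.9778; rank = 489; θ*₍489₎ = 4.67.

(3.05, 4.67)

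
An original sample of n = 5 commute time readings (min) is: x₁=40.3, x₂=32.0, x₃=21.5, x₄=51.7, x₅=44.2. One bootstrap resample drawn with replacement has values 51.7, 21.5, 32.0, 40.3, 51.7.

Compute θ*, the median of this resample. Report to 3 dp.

θ* = 40.300

Sorted: 21.5, 32.0, 40.3, 51.7, 51.7
Median = middle value = 40.300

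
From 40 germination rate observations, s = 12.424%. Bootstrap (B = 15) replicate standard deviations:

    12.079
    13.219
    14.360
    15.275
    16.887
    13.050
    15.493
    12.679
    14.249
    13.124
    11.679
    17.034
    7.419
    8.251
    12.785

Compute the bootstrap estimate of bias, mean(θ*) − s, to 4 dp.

bias = +0.7482

mean(θ*) = (12.079 + 13.219 + 14.360 + 15.275 + 16.887 + 13.050 + 15.493 + 12.679 + 14.249 + 13.124 + 11.679 + 17.034 + 7.419 + 8.251 + 12.785) / 15 = 13.17220
bias = 13.17220 − 12.424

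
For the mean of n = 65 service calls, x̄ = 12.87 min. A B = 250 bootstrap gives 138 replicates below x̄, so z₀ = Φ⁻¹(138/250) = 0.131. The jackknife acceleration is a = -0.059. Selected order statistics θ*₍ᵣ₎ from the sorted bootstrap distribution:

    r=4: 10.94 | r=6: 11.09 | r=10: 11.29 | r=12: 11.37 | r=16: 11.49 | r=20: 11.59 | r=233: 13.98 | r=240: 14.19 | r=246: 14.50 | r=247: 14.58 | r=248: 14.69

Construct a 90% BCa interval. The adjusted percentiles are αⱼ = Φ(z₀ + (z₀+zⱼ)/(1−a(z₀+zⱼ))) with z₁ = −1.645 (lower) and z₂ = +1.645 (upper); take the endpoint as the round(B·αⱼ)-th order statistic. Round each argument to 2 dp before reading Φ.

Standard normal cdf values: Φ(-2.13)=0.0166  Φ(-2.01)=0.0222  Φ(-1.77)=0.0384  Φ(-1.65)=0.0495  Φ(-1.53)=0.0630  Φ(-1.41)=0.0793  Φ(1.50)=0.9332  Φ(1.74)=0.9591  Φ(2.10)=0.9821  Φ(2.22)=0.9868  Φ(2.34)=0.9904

(11.49, 14.19)

Lower: z₀ + z₁ = 0.131 + (-1.645) = -1.514; 1 − a(z₀+z₁) = 1 − (-0.059)(-1.514) = 0.9107; argument = 0.131 + (-1.514)/0.9107 = -1.5315 → -1.53.
α₁ = Φ(-1.53) = 0.0630; rank = round(250 × 0.0630) = 16; θ*₍16₎ = 11.49.
Upper: z₀ + z₂ = 1.776; 1 − a(z₀+z₂) = 1.1048; argument = 1.7386 → 1.74; α₂ = 0.9591; rank = 240; θ*₍240₎ = 14.19.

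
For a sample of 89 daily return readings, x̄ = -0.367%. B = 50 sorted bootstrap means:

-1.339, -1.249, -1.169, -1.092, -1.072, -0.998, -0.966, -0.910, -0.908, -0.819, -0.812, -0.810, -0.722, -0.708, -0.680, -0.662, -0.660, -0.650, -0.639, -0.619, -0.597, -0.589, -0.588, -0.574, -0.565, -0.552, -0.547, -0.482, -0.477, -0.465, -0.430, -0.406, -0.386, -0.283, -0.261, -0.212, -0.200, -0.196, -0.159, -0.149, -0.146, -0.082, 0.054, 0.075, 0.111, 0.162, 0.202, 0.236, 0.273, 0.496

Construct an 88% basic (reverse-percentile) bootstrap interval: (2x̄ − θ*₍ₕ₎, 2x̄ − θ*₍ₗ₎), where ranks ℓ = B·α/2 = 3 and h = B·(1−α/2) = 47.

(-0.936, 0.435)

Percentile endpoints at ranks 3 and 47: θ*₍3₎ = -1.169, θ*₍47₎ = 0.202.
Basic interval reflects these around x̄:
  lower = 2 × -0.367 − 0.202 = -0.936
  upper = 2 × -0.367 − -1.169 = 0.435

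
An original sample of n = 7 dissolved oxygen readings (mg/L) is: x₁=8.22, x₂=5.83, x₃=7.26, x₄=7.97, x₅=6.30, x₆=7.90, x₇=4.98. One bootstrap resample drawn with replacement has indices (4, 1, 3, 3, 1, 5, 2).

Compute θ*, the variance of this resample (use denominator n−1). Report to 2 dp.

Resample values: 7.97, 8.22, 7.26, 7.26, 8.22, 6.30, 5.83.
Mean = 7.2943; sum of squared deviations = 5.3056
s² = 5.3056 / 6 = 0.8843

θ* = 0.88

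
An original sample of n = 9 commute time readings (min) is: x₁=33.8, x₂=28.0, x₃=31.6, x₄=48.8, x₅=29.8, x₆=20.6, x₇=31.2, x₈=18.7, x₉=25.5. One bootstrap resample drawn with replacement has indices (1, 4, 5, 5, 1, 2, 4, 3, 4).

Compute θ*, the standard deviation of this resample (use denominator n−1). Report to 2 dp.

Resample values: 33.8, 48.8, 29.8, 29.8, 33.8, 28.0, 48.8, 31.6, 48.8.
Mean = 37.0222; sum of squared deviations = 652.0356
s² = 652.0356 / 8 = 81.5044
s = √81.5044 = 9.03

θ* = 9.03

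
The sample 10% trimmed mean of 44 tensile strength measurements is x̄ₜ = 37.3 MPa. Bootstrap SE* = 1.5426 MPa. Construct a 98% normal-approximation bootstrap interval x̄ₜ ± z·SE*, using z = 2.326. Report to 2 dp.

Margin = 2.326 × 1.5426 = 3.588
Interval: 37.3 ± 3.588

(33.71, 40.89)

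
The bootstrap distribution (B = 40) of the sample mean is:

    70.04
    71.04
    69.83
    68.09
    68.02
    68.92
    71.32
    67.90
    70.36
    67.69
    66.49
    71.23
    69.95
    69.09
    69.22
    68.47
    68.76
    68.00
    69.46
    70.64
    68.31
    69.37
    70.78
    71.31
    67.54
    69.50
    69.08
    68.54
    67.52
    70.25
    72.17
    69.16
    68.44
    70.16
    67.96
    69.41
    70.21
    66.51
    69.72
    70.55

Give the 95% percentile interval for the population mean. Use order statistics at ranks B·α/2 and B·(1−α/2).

Sorted replicates: 66.49, 66.51, 67.52, 67.54, 67.69, 67.90, 67.96, 68.00, 68.02, 68.09, 68.31, 68.44, 68.47, 68.54, 68.76, 68.92, 69.08, 69.09, 69.16, 69.22, 69.37, 69.41, 69.46, 69.50, 69.72, 69.83, 69.95, 70.04, 70.16, 70.21, 70.25, 70.36, 70.55, 70.64, 70.78, 71.04, 71.23, 71.31, 71.32, 72.17
α = 0.05; lower rank = 40 × 0.025 = 1; upper rank = 40 × 0.975 = 39.
The 1st smallest replicate is 66.49; the 39th is 71.32.

(66.49, 71.32)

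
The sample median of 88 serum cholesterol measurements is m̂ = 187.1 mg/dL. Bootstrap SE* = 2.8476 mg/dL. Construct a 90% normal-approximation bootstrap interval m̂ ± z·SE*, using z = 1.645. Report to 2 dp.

(182.42, 191.78)

Margin = 1.645 × 2.8476 = 4.684
Interval: 187.1 ± 4.684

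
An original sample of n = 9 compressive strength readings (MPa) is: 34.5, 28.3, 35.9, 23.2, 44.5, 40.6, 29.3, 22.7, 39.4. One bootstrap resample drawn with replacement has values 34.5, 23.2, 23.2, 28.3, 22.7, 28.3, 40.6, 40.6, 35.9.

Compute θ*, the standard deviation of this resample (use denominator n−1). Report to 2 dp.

Mean = 30.8111; sum of squared deviations = 425.4089
s² = 425.4089 / 8 = 53.1761
s = √53.1761 = 7.29

θ* = 7.29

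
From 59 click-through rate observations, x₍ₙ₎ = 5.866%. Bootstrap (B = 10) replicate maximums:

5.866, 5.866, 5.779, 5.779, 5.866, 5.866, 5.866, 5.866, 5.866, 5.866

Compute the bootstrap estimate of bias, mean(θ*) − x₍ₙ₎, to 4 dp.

mean(θ*) = (5.866 + 5.866 + 5.779 + 5.779 + 5.866 + 5.866 + 5.866 + 5.866 + 5.866 + 5.866) / 10 = 5.84860
bias = 5.84860 − 5.866

bias = −0.0174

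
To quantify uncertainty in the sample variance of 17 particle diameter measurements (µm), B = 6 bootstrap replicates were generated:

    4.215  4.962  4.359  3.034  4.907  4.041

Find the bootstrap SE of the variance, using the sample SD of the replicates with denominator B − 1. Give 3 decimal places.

Bootstrap SE is the standard deviation of the 6 replicate variances.
Mean of replicates: (4.215 + 4.962 + 4.359 + 3.034 + 4.907 + 4.041) / 6 = 25.5180 / 6 = 4.2530
Sum of squared deviations: (−0.0380)² + (+0.7090)² + (+0.1060)² + (−1.2190)² + (+0.6540)² + (−0.2120)² = 2.4740
Variance = 2.4740 / 5 = 0.4948
SE* = √0.4948

SE* = 0.703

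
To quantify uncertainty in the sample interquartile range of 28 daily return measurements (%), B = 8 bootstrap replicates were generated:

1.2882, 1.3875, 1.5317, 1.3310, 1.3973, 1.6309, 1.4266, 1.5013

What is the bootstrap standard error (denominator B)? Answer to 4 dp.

Bootstrap SE is the standard deviation of the 8 replicate interquartile ranges.
Mean of replicates: (1.2882 + 1.3875 + 1.5317 + 1.3310 + 1.3973 + 1.6309 + 1.4266 + 1.5013) / 8 = 11.49450 / 8 = 1.43681
Sum of squared deviations: (−0.14861)² + (−0.04931)² + (+0.09489)² + (−0.10581)² + (−0.03951)² + (+0.19409)² + (−0.01021)² + (+0.06449)² = 0.08821
Variance = 0.08821 / 8 = 0.01103
SE* = √0.01103

SE* = 0.1050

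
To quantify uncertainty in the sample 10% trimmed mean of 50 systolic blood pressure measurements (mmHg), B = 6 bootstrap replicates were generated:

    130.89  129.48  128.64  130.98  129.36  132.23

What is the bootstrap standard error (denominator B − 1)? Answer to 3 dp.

Bootstrap SE is the standard deviation of the 6 replicate 10% trimmed means.
Mean of replicates: (130.89 + 129.48 + 128.64 + 130.98 + 129.36 + 132.23) / 6 = 781.5800 / 6 = 130.2633
Sum of squared deviations: (+0.6267)² + (−0.7833)² + (−1.6233)² + (+0.7167)² + (−0.9033)² + (+1.9667)² = 8.8389
Variance = 8.8389 / 5 = 1.7678
SE* = √1.7678

SE* = 1.330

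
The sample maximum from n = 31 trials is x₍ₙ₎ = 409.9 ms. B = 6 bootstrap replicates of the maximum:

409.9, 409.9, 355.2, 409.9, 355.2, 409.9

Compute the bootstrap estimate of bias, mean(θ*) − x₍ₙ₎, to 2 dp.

bias = −18.23

mean(θ*) = (409.9 + 409.9 + 355.2 + 409.9 + 355.2 + 409.9) / 6 = 391.667
bias = 391.667 − 409.9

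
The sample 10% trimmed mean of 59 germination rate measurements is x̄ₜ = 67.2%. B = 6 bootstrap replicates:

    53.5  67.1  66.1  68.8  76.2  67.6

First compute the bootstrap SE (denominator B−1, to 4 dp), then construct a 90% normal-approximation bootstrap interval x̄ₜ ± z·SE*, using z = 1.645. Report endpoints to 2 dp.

(55.11, 79.29)

Mean of replicates = 66.5500; sum of squared deviations = 270.0950; SE* = √(270.0950/5) = 7.3498
Margin = 1.645 × 7.3498 = 12.090
Interval: 67.2 ± 12.090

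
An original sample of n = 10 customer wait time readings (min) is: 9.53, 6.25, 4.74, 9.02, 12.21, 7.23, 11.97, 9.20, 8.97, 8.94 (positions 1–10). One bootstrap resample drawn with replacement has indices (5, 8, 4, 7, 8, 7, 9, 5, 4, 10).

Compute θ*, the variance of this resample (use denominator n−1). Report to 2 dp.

Resample values: 12.21, 9.20, 9.02, 11.97, 9.20, 11.97, 8.97, 12.21, 9.02, 8.94.
Mean = 10.2710; sum of squared deviations = 22.1809
s² = 22.1809 / 9 = 2.4645

θ* = 2.46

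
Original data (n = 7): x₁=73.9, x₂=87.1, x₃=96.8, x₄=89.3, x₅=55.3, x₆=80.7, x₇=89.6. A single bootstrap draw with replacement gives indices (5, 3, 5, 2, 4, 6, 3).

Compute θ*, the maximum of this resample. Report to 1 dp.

Resample values: 55.3, 96.8, 55.3, 87.1, 89.3, 80.7, 96.8.
Maximum = 96.8

θ* = 96.8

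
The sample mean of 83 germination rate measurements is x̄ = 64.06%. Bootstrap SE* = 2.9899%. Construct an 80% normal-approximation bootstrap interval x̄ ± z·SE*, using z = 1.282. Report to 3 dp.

(60.227, 67.893)

Margin = 1.282 × 2.9899 = 3.8331
Interval: 64.06 ± 3.8331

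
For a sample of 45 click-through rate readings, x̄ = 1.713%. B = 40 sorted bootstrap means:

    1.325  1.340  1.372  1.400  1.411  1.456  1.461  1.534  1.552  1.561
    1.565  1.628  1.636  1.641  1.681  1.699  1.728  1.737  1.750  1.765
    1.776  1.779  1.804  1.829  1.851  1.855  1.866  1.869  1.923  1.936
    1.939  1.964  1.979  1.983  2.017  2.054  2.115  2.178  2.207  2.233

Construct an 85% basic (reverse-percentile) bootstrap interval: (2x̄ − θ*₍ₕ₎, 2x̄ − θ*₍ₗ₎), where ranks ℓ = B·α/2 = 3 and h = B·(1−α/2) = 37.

Percentile endpoints at ranks 3 and 37: θ*₍3₎ = 1.372, θ*₍37₎ = 2.115.
Basic interval reflects these around x̄:
  lower = 2 × 1.713 − 2.115 = 1.311
  upper = 2 × 1.713 − 1.372 = 2.054

(1.311, 2.054)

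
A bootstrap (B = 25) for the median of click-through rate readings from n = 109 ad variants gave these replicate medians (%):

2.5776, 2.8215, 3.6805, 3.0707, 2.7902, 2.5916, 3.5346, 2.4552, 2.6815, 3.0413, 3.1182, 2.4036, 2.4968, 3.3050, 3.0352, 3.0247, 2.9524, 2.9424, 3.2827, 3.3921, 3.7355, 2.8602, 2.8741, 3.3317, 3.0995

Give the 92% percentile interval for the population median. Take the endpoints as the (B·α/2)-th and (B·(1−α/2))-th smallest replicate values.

Sorted replicates: 2.4036, 2.4552, 2.4968, 2.5776, 2.5916, 2.6815, 2.7902, 2.8215, 2.8602, 2.8741, 2.9424, 2.9524, 3.0247, 3.0352, 3.0413, 3.0707, 3.0995, 3.1182, 3.2827, 3.3050, 3.3317, 3.3921, 3.5346, 3.6805, 3.7355
α = 0.08; lower rank = 25 × 0.040 = 1; upper rank = 25 × 0.960 = 24.
The 1st smallest replicate is 2.4036; the 24th is 3.6805.

(2.4036, 3.6805)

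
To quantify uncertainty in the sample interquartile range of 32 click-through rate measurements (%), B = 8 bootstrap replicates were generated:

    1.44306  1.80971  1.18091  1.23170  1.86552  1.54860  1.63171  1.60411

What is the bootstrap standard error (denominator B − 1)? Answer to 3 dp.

Bootstrap SE is the standard deviation of the 8 replicate interquartile ranges.
Mean of replicates: (1.44306 + 1.80971 + 1.18091 + 1.23170 + 1.86552 + 1.54860 + 1.63171 + 1.60411) / 8 = 12.315320 / 8 = 1.539415
Sum of squared deviations: (−0.096355)² + (+0.270295)² + (−0.358505)² + (−0.307715)² + (+0.326105)² + (+0.009185)² + (+0.092295)² + (+0.064695)² = 0.424691
Variance = 0.424691 / 7 = 0.060670
SE* = √0.060670

SE* = 0.246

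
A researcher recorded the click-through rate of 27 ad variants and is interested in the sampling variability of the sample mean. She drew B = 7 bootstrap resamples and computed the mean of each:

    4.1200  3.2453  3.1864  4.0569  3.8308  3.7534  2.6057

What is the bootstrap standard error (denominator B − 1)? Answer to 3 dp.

Bootstrap SE is the standard deviation of the 7 replicate means.
Mean of replicates: (4.1200 + 3.2453 + 3.1864 + 4.0569 + 3.8308 + 3.7534 + 2.6057) / 7 = 24.79850 / 7 = 3.54264
Sum of squared deviations: (+0.57736)² + (−0.29734)² + (−0.35624)² + (+0.51426)² + (+0.28816)² + (+0.21076)² + (−0.93694)² = 1.81844
Variance = 1.81844 / 6 = 0.30307
SE* = √0.30307

SE* = 0.551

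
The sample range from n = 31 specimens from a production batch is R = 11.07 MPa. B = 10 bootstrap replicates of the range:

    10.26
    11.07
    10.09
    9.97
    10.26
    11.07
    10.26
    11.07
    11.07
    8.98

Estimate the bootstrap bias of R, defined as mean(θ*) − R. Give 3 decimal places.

bias = −0.660

mean(θ*) = (10.26 + 11.07 + 10.09 + 9.97 + 10.26 + 11.07 + 10.26 + 11.07 + 11.07 + 8.98) / 10 = 10.4100
bias = 10.4100 − 11.07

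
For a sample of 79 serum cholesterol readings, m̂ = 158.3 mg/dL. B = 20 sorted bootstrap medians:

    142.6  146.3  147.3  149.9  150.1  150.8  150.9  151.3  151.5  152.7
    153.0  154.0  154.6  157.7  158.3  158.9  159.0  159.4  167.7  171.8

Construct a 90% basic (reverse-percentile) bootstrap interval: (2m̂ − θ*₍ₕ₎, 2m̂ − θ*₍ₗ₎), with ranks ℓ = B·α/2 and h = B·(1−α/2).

(148.9, 174.0)

Percentile endpoints at ranks 1 and 19: θ*₍1₎ = 142.6, θ*₍19₎ = 167.7.
Basic interval reflects these around m̂:
  lower = 2 × 158.3 − 167.7 = 148.9
  upper = 2 × 158.3 − 142.6 = 174.0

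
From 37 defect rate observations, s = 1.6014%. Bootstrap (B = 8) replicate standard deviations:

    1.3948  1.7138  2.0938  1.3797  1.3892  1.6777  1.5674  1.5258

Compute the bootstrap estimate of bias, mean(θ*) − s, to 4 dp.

mean(θ*) = (1.3948 + 1.7138 + 2.0938 + 1.3797 + 1.3892 + 1.6777 + 1.5674 + 1.5258) / 8 = 1.59278
bias = 1.59278 − 1.6014

bias = −0.0086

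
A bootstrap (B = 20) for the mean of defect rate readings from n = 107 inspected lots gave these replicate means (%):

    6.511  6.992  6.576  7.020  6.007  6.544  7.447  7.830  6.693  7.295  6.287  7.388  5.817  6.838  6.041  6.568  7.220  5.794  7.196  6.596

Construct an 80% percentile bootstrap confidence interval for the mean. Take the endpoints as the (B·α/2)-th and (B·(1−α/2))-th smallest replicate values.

(5.817, 7.388)

Sorted replicates: 5.794, 5.817, 6.007, 6.041, 6.287, 6.511, 6.544, 6.568, 6.576, 6.596, 6.693, 6.838, 6.992, 7.020, 7.196, 7.220, 7.295, 7.388, 7.447, 7.830
α = 0.20; lower rank = 20 × 0.100 = 2; upper rank = 20 × 0.900 = 18.
The 2nd smallest replicate is 5.817; the 18th is 7.388.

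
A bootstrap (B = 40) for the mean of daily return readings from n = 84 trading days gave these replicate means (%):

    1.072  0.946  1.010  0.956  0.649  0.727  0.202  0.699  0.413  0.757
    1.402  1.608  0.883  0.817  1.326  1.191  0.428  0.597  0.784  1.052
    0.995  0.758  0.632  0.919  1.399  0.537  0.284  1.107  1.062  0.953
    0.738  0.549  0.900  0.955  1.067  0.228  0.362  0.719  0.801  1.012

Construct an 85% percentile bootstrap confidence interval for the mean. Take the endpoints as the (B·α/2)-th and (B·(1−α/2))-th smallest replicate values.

Sorted replicates: 0.202, 0.228, 0.284, 0.362, 0.413, 0.428, 0.537, 0.549, 0.597, 0.632, 0.649, 0.699, 0.719, 0.727, 0.738, 0.757, 0.758, 0.784, 0.801, 0.817, 0.883, 0.900, 0.919, 0.946, 0.953, 0.955, 0.956, 0.995, 1.010, 1.012, 1.052, 1.062, 1.067, 1.072, 1.107, 1.191, 1.326, 1.399, 1.402, 1.608
α = 0.15; lower rank = 40 × 0.075 = 3; upper rank = 40 × 0.925 = 37.
The 3rd smallest replicate is 0.284; the 37th is 1.326.

(0.284, 1.326)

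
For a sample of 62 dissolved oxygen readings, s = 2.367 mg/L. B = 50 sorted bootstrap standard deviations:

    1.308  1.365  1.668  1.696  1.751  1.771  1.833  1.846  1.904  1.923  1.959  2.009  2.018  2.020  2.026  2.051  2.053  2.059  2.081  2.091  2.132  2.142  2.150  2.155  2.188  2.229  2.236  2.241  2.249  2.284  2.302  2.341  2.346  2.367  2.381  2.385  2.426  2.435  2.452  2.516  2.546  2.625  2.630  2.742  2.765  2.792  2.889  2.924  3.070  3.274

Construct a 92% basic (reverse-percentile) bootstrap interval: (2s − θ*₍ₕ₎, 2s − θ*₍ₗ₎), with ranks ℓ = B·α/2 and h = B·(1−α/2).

Percentile endpoints at ranks 2 and 48: θ*₍2₎ = 1.365, θ*₍48₎ = 2.924.
Basic interval reflects these around s:
  lower = 2 × 2.367 − 2.924 = 1.810
  upper = 2 × 2.367 − 1.365 = 3.369

(1.810, 3.369)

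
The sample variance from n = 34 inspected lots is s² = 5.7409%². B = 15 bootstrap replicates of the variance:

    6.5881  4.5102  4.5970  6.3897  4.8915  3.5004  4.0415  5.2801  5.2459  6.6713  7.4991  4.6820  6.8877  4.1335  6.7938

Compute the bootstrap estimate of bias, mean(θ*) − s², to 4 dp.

bias = −0.2934

mean(θ*) = (6.5881 + 4.5102 + 4.5970 + 6.3897 + 4.8915 + 3.5004 + 4.0415 + 5.2801 + 5.2459 + 6.6713 + 7.4991 + 4.6820 + 6.8877 + 4.1335 + 6.7938) / 15 = 5.44745
bias = 5.44745 − 5.7409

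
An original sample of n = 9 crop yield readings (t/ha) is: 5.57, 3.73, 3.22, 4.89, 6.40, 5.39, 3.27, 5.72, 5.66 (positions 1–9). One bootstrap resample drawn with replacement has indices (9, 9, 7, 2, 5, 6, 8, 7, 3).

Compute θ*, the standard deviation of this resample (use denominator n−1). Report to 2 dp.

θ* = 1.30

Resample values: 5.66, 5.66, 3.27, 3.73, 6.40, 5.39, 5.72, 3.27, 3.22.
Mean = 4.7022; sum of squared deviations = 13.4708
s² = 13.4708 / 8 = 1.6838
s = √1.6838 = 1.30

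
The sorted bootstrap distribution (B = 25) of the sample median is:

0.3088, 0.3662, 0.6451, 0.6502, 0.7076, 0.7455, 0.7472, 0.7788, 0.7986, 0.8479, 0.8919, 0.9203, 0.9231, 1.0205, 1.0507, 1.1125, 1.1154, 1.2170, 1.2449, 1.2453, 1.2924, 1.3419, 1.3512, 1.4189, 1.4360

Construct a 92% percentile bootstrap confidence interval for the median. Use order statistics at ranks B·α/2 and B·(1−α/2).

(0.3088, 1.4189)

α = 0.08; lower rank = 25 × 0.040 = 1; upper rank = 25 × 0.960 = 24.
The 1st smallest replicate is 0.3088; the 24th is 1.4189.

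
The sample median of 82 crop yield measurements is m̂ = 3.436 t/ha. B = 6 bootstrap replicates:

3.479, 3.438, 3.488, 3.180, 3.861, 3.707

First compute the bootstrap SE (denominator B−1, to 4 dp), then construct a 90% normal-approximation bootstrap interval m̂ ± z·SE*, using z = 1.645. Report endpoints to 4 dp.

(3.0494, 3.8226)

Mean of replicates = 3.5255; sum of squared deviations = 0.2761; SE* = √(0.2761/5) = 0.2350
Margin = 1.645 × 0.2350 = 0.38658
Interval: 3.436 ± 0.38658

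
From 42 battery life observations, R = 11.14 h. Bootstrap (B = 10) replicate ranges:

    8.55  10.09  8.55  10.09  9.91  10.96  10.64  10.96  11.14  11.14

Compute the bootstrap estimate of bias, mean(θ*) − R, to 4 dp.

mean(θ*) = (8.55 + 10.09 + 8.55 + 10.09 + 9.91 + 10.96 + 10.64 + 10.96 + 11.14 + 11.14) / 10 = 10.20300
bias = 10.20300 − 11.14

bias = −0.9370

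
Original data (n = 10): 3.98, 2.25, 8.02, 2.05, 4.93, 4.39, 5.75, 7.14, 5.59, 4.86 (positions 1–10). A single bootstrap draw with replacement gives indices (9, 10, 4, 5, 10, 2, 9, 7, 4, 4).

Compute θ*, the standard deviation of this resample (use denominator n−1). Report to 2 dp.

Resample values: 5.59, 4.86, 2.05, 4.93, 4.86, 2.25, 5.59, 5.75, 2.05, 2.05.
Mean = 3.9980; sum of squared deviations = 24.9328
s² = 24.9328 / 9 = 2.7703
s = √2.7703 = 1.66

θ* = 1.66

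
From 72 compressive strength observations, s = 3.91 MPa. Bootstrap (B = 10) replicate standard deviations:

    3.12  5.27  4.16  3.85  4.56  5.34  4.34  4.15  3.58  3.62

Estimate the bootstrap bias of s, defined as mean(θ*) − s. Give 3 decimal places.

bias = +0.289

mean(θ*) = (3.12 + 5.27 + 4.16 + 3.85 + 4.56 + 5.34 + 4.34 + 4.15 + 3.58 + 3.62) / 10 = 4.1990
bias = 4.1990 − 3.91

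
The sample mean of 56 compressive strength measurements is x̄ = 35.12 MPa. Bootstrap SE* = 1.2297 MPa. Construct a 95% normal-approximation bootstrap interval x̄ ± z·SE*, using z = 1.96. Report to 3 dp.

Margin = 1.96 × 1.2297 = 2.4102
Interval: 35.12 ± 2.4102

(32.710, 37.530)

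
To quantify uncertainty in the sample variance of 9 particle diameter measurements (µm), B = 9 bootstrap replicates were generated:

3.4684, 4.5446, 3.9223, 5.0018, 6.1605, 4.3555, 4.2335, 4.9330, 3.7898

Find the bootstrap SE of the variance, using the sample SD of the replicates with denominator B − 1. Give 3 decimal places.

Bootstrap SE is the standard deviation of the 9 replicate variances.
Mean of replicates: (3.4684 + 4.5446 + 3.9223 + 5.0018 + 6.1605 + 4.3555 + 4.2335 + 4.9330 + 3.7898) / 9 = 40.40940 / 9 = 4.48993
Sum of squared deviations: (−1.02153)² + (+0.05467)² + (−0.56763)² + (+0.51187)² + (+1.67057)² + (−0.13443)² + (−0.25643)² + (+0.44307)² + (−0.70013)² = 5.19185
Variance = 5.19185 / 8 = 0.64898
SE* = √0.64898

SE* = 0.806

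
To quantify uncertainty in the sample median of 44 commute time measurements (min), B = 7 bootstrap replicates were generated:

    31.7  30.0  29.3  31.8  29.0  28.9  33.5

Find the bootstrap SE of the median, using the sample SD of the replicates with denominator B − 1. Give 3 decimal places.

Bootstrap SE is the standard deviation of the 7 replicate medians.
Mean of replicates: (31.7 + 30.0 + 29.3 + 31.8 + 29.0 + 28.9 + 33.5) / 7 = 214.2000 / 7 = 30.6000
Sum of squared deviations: (+1.1000)² + (−0.6000)² + (−1.3000)² + (+1.2000)² + (−1.6000)² + (−1.7000)² + (+2.9000)² = 18.5600
Variance = 18.5600 / 6 = 3.0933
SE* = √3.0933

SE* = 1.759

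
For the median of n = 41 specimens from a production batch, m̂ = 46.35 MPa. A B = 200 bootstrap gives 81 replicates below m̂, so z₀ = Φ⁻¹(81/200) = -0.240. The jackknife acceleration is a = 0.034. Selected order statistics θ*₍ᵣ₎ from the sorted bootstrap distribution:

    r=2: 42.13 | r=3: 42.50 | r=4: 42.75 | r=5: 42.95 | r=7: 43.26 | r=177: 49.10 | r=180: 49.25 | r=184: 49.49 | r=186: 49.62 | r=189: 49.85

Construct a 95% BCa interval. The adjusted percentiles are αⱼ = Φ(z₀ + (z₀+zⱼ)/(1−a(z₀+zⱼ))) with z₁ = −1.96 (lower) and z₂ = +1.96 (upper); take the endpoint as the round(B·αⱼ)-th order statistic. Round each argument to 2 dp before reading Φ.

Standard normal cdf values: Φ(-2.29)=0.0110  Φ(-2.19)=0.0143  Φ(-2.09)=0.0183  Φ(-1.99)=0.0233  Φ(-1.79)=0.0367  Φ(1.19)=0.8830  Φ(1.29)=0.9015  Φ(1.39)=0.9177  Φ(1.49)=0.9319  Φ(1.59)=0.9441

Lower: z₀ + z₁ = -0.240 + (-1.960) = -2.200; 1 − a(z₀+z₁) = 1 − (0.034)(-2.200) = 1.0748; argument = -0.240 + (-2.200)/1.0748 = -2.2869 → -2.29.
α₁ = Φ(-2.29) = 0.0110; rank = round(200 × 0.0110) = 2; θ*₍2₎ = 42.13.
Upper: z₀ + z₂ = 1.720; 1 − a(z₀+z₂) = 0.9415; argument = 1.5868 → 1.59; α₂ = 0.9441; rank = 189; θ*₍189₎ = 49.85.

(42.13, 49.85)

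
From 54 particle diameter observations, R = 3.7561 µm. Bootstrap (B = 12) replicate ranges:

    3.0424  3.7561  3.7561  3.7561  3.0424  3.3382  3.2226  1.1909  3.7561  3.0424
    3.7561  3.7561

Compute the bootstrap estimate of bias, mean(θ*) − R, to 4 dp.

bias = −0.4715

mean(θ*) = (3.0424 + 3.7561 + 3.7561 + 3.7561 + 3.0424 + 3.3382 + 3.2226 + 1.1909 + 3.7561 + 3.0424 + 3.7561 + 3.7561) / 12 = 3.28463
bias = 3.28463 − 3.7561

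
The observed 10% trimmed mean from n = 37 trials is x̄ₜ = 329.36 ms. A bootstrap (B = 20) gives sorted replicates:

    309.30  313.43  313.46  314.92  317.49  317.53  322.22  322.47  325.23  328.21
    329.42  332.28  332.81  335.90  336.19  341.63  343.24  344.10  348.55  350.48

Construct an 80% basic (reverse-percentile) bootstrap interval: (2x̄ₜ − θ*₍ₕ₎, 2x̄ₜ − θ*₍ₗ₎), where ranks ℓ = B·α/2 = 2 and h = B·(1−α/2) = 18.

Percentile endpoints at ranks 2 and 18: θ*₍2₎ = 313.43, θ*₍18₎ = 344.10.
Basic interval reflects these around x̄ₜ:
  lower = 2 × 329.36 − 344.10 = 314.62
  upper = 2 × 329.36 − 313.43 = 345.29

(314.62, 345.29)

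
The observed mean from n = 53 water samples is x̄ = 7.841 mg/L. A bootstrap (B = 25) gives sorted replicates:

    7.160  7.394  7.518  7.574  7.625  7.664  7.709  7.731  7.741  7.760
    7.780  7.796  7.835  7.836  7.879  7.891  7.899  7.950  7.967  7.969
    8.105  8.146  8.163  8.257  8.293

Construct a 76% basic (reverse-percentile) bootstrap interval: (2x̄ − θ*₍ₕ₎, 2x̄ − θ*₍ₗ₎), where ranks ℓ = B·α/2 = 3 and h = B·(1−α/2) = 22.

(7.536, 8.164)

Percentile endpoints at ranks 3 and 22: θ*₍3₎ = 7.518, θ*₍22₎ = 8.146.
Basic interval reflects these around x̄:
  lower = 2 × 7.841 − 8.146 = 7.536
  upper = 2 × 7.841 − 7.518 = 8.164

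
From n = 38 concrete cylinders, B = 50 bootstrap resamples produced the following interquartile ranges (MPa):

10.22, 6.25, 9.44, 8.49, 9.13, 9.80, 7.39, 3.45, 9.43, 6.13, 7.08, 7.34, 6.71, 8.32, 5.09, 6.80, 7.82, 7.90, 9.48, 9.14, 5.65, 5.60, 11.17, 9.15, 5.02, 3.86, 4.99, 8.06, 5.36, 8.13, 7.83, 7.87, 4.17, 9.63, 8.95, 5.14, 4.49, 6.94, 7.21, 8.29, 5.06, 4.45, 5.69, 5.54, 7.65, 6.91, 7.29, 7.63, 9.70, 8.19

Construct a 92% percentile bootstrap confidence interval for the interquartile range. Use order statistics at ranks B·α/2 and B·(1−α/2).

Sorted replicates: 3.45, 3.86, 4.17, 4.45, 4.49, 4.99, 5.02, 5.06, 5.09, 5.14, 5.36, 5.54, 5.60, 5.65, 5.69, 6.13, 6.25, 6.71, 6.80, 6.91, 6.94, 7.08, 7.21, 7.29, 7.34, 7.39, 7.63, 7.65, 7.82, 7.83, 7.87, 7.90, 8.06, 8.13, 8.19, 8.29, 8.32, 8.49, 8.95, 9.13, 9.14, 9.15, 9.43, 9.44, 9.48, 9.63, 9.70, 9.80, 10.22, 11.17
α = 0.08; lower rank = 50 × 0.040 = 2; upper rank = 50 × 0.960 = 48.
The 2nd smallest replicate is 3.86; the 48th is 9.80.

(3.86, 9.80)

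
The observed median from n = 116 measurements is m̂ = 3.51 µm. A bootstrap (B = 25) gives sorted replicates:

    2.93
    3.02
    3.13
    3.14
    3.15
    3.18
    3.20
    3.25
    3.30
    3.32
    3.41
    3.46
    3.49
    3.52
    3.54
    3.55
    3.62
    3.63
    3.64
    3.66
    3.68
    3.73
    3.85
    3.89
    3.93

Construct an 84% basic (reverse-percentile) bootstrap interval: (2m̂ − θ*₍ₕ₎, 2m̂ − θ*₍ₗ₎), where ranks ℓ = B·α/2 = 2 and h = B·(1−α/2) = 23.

(3.17, 4.00)

Percentile endpoints at ranks 2 and 23: θ*₍2₎ = 3.02, θ*₍23₎ = 3.85.
Basic interval reflects these around m̂:
  lower = 2 × 3.51 − 3.85 = 3.17
  upper = 2 × 3.51 − 3.02 = 4.00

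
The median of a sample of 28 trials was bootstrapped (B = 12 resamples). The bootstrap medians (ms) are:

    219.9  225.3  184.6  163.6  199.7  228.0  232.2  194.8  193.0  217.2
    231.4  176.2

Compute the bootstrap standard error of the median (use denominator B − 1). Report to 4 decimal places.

Bootstrap SE is the standard deviation of the 12 replicate medians.
Mean of replicates: (219.9 + 225.3 + 184.6 + 163.6 + 199.7 + 228.0 + 232.2 + 194.8 + 193.0 + 217.2 + 231.4 + 176.2) / 12 = 2465.90000 / 12 = 205.49167
Sum of squared deviations: (+14.40833)² + (+19.80833)² + (−20.89167)² + (−41.89167)² + (−5.79167)² + (+22.50833)² + (+26.70833)² + (−10.69167)² + (−12.49167)² + (+11.70833)² + (+25.90833)² + (−29.29167)² = 5981.52917
Variance = 5981.52917 / 11 = 543.77538
SE* = √543.77538

SE* = 23.3190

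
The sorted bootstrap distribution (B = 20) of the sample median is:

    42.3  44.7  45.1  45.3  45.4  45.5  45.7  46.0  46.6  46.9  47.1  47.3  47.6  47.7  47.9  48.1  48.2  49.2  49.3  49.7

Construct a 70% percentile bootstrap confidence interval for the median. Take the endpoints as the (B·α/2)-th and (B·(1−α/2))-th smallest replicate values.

α = 0.30; lower rank = 20 × 0.150 = 3; upper rank = 20 × 0.850 = 17.
The 3rd smallest replicate is 45.1; the 17th is 48.2.

(45.1, 48.2)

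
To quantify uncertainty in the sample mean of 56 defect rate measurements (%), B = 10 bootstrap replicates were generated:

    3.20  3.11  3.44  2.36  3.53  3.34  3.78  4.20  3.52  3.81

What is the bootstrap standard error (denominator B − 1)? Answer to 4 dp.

SE* = 0.4929

Bootstrap SE is the standard deviation of the 10 replicate means.
Mean of replicates: (3.20 + 3.11 + 3.44 + 2.36 + 3.53 + 3.34 + 3.78 + 4.20 + 3.52 + 3.81) / 10 = 34.29000 / 10 = 3.42900
Sum of squared deviations: (−0.22900)² + (−0.31900)² + (+0.01100)² + (−1.06900)² + (+0.10100)² + (−0.08900)² + (+0.35100)² + (+0.77100)² + (+0.09100)² + (+0.38100)² = 2.18629
Variance = 2.18629 / 9 = 0.24292
SE* = √0.24292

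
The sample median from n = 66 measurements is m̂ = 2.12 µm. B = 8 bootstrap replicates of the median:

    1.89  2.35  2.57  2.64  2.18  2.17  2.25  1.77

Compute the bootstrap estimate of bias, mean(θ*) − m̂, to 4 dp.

mean(θ*) = (1.89 + 2.35 + 2.57 + 2.64 + 2.18 + 2.17 + 2.25 + 1.77) / 8 = 2.22750
bias = 2.22750 − 2.12

bias = +0.1075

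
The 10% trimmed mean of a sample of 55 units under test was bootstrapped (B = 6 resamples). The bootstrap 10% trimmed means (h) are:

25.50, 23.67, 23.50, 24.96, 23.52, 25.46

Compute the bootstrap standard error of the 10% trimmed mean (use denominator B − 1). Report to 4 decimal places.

Bootstrap SE is the standard deviation of the 6 replicate 10% trimmed means.
Mean of replicates: (25.50 + 23.67 + 23.50 + 24.96 + 23.52 + 25.46) / 6 = 146.61000 / 6 = 24.43500
Sum of squared deviations: (+1.06500)² + (−0.76500)² + (−0.93500)² + (+0.52500)² + (−0.91500)² + (+1.02500)² = 4.75715
Variance = 4.75715 / 5 = 0.95143
SE* = √0.95143

SE* = 0.9754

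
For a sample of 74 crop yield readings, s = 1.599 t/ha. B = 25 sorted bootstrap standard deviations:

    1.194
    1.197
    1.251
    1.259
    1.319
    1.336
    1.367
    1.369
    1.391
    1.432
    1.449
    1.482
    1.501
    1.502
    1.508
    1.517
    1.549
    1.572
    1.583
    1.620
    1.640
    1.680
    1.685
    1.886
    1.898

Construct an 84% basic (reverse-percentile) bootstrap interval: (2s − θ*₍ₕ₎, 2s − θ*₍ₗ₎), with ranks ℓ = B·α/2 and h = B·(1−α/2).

Percentile endpoints at ranks 2 and 23: θ*₍2₎ = 1.197, θ*₍23₎ = 1.685.
Basic interval reflects these around s:
  lower = 2 × 1.599 − 1.685 = 1.513
  upper = 2 × 1.599 − 1.197 = 2.001

(1.513, 2.001)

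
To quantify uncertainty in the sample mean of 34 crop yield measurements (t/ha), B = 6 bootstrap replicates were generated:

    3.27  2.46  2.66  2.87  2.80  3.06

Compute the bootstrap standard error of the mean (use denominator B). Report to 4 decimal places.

Bootstrap SE is the standard deviation of the 6 replicate means.
Mean of replicates: (3.27 + 2.46 + 2.66 + 2.87 + 2.80 + 3.06) / 6 = 17.12000 / 6 = 2.85333
Sum of squared deviations: (+0.41667)² + (−0.39333)² + (−0.19333)² + (+0.01667)² + (−0.05333)² + (+0.20667)² = 0.41153
Variance = 0.41153 / 6 = 0.06859
SE* = √0.06859

SE* = 0.2619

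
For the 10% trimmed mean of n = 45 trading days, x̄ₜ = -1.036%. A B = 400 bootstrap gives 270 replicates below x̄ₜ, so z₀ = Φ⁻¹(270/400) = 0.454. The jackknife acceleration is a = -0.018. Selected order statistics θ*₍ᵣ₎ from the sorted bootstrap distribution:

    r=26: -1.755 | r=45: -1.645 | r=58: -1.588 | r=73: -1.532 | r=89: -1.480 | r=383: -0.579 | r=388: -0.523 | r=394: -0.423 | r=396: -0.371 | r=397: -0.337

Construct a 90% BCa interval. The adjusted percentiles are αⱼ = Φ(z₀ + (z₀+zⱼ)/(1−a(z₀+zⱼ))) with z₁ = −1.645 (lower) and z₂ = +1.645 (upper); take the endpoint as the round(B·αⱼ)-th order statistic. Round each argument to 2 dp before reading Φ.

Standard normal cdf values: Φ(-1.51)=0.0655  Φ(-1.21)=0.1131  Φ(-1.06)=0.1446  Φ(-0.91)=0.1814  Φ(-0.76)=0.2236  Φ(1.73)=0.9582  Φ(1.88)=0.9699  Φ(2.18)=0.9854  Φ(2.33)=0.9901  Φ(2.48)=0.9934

Lower: z₀ + z₁ = 0.454 + (-1.645) = -1.191; 1 − a(z₀+z₁) = 1 − (-0.018)(-1.191) = 0.9786; argument = 0.454 + (-1.191)/0.9786 = -0.7631 → -0.76.
α₁ = Φ(-0.76) = 0.2236; rank = round(400 × 0.2236) = 89; θ*₍89₎ = -1.480.
Upper: z₀ + z₂ = 2.099; 1 − a(z₀+z₂) = 1.0378; argument = 2.4766 → 2.48; α₂ = 0.9934; rank = 397; θ*₍397₎ = -0.337.

(-1.480, -0.337)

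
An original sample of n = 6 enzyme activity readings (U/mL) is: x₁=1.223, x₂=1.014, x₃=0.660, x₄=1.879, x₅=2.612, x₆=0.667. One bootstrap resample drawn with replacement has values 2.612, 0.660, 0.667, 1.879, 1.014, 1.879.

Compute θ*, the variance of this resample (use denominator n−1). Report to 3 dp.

θ* = 0.629

Mean = 1.4518; sum of squared deviations = 3.1456
s² = 3.1456 / 5 = 0.6291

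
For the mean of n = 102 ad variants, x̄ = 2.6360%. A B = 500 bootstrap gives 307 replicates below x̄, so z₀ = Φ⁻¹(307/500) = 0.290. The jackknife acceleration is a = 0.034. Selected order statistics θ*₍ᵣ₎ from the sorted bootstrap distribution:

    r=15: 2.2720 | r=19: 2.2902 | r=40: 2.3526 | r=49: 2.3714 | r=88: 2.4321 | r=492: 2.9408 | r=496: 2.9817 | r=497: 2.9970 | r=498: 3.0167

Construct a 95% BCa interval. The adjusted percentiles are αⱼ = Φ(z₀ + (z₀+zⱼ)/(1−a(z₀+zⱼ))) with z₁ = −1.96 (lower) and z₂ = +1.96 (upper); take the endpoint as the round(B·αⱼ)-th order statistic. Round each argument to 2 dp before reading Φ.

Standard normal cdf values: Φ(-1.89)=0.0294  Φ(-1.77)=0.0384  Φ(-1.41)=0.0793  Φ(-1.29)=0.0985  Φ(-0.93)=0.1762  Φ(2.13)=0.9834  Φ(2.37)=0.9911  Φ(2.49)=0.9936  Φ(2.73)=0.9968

(2.3714, 3.0167)

Lower: z₀ + z₁ = 0.290 + (-1.960) = -1.670; 1 − a(z₀+z₁) = 1 − (0.034)(-1.670) = 1.0568; argument = 0.290 + (-1.670)/1.0568 = -1.2903 → -1.29.
α₁ = Φ(-1.29) = 0.0985; rank = round(500 × 0.0985) = 49; θ*₍49₎ = 2.3714.
Upper: z₀ + z₂ = 2.250; 1 − a(z₀+z₂) = 0.9235; argument = 2.7264 → 2.73; α₂ = 0.9968; rank = 498; θ*₍498₎ = 3.0167.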